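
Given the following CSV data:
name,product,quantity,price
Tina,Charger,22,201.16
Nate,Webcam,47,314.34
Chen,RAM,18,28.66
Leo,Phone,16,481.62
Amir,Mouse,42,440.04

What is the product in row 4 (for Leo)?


Row 4: Leo
Column 'product' = Phone

ANSWER: Phone


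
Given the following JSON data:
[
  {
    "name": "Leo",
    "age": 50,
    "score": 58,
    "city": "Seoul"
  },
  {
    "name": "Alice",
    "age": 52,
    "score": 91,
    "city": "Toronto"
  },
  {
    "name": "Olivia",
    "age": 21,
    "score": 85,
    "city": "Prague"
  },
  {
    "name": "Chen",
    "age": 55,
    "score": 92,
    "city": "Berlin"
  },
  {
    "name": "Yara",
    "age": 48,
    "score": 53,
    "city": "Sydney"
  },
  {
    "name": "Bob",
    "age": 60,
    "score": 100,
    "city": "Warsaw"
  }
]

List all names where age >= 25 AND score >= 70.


Checking both conditions:
  Leo (age=50, score=58) -> no
  Alice (age=52, score=91) -> YES
  Olivia (age=21, score=85) -> no
  Chen (age=55, score=92) -> YES
  Yara (age=48, score=53) -> no
  Bob (age=60, score=100) -> YES


ANSWER: Alice, Chen, Bob


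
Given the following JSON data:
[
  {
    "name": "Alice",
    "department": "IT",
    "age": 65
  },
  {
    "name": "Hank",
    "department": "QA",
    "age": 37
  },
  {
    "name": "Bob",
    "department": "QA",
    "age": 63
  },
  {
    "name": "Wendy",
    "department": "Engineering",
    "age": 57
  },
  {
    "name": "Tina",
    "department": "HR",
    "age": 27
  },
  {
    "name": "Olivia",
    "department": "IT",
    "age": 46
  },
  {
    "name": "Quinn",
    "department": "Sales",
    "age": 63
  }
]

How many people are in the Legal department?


Scanning records for department = Legal
  No matches found
Count: 0

ANSWER: 0


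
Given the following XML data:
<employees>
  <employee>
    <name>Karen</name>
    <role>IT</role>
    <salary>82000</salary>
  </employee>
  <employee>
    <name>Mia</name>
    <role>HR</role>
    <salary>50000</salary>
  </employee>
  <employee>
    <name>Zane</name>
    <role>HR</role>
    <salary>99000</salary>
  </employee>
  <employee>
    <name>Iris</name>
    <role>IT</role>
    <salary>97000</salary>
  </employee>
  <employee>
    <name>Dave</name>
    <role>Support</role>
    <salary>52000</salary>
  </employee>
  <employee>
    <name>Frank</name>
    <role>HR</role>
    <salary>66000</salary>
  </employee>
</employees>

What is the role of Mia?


Searching for <employee> with <name>Mia</name>
Found at position 2
<role>HR</role>

ANSWER: HR


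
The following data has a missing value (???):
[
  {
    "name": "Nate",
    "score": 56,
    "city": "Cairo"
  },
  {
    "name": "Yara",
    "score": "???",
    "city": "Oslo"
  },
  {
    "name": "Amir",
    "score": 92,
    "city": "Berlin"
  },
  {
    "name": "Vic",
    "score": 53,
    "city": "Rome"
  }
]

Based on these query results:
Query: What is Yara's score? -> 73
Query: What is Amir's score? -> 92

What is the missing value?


The missing value is Yara's score
From query: Yara's score = 73

ANSWER: 73


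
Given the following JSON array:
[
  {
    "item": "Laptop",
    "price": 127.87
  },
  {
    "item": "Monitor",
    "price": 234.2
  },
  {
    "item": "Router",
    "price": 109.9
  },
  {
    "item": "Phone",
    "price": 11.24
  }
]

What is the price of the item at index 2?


Array index 2 -> Router
price = 109.9

ANSWER: 109.9


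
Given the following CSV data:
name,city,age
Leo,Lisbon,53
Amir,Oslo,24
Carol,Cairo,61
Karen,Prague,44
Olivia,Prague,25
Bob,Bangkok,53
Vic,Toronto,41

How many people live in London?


Scanning city column for 'London':
Total matches: 0

ANSWER: 0


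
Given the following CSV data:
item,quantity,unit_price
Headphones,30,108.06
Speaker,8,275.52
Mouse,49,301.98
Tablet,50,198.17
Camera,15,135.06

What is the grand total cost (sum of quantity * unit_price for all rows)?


Computing row totals:
  Headphones: 30 * 108.06 = 3241.8
  Speaker: 8 * 275.52 = 2204.16
  Mouse: 49 * 301.98 = 14797.02
  Tablet: 50 * 198.17 = 9908.5
  Camera: 15 * 135.06 = 2025.9
Grand total = 3241.8 + 2204.16 + 14797.02 + 9908.5 + 2025.9 = 32177.38

ANSWER: 32177.38


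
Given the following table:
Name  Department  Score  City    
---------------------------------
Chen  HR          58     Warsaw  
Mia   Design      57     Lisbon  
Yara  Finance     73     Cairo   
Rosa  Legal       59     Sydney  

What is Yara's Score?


Row 3: Yara
Score = 73

ANSWER: 73


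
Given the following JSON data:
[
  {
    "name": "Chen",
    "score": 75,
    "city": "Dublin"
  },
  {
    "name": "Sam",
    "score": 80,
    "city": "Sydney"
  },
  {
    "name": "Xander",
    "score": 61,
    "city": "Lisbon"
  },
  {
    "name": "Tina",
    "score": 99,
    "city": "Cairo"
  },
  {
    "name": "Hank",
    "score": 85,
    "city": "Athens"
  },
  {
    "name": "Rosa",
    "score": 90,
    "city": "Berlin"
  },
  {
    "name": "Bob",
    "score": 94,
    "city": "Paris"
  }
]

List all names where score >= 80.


Filtering records where score >= 80:
  Chen (score=75) -> no
  Sam (score=80) -> YES
  Xander (score=61) -> no
  Tina (score=99) -> YES
  Hank (score=85) -> YES
  Rosa (score=90) -> YES
  Bob (score=94) -> YES


ANSWER: Sam, Tina, Hank, Rosa, Bob


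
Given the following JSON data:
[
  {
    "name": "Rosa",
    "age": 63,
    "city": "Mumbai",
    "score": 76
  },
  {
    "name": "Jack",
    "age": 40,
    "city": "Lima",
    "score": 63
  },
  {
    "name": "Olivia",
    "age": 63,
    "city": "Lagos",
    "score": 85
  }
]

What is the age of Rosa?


Looking up record where name = Rosa
Record index: 0
Field 'age' = 63

ANSWER: 63


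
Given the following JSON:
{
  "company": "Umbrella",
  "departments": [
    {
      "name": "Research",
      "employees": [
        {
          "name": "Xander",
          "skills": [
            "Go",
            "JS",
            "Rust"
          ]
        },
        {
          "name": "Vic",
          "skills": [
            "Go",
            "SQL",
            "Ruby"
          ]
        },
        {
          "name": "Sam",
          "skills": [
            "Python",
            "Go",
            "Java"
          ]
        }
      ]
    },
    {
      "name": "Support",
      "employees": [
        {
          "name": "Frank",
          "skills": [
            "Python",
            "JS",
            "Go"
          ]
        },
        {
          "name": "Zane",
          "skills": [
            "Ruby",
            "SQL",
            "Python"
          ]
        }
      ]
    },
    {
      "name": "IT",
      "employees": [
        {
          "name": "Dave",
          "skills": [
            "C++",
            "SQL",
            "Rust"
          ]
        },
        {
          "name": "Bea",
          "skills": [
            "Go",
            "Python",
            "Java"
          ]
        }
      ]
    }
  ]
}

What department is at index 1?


Path: departments[1].name
Value: Support

ANSWER: Support


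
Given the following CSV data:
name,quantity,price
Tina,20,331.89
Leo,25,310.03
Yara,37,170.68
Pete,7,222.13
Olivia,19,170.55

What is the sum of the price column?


Values in 'price' column:
  Row 1: 331.89
  Row 2: 310.03
  Row 3: 170.68
  Row 4: 222.13
  Row 5: 170.55
Sum = 331.89 + 310.03 + 170.68 + 222.13 + 170.55 = 1205.28

ANSWER: 1205.28


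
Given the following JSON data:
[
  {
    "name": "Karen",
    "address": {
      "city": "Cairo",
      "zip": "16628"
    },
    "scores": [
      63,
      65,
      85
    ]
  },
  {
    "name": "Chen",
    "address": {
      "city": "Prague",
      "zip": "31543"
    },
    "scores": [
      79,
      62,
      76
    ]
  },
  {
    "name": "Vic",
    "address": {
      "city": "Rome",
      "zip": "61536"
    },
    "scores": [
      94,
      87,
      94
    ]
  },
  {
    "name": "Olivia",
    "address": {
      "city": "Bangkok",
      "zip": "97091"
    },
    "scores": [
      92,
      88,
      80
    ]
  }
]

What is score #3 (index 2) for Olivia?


Path: records[3].scores[2]
Value: 80

ANSWER: 80


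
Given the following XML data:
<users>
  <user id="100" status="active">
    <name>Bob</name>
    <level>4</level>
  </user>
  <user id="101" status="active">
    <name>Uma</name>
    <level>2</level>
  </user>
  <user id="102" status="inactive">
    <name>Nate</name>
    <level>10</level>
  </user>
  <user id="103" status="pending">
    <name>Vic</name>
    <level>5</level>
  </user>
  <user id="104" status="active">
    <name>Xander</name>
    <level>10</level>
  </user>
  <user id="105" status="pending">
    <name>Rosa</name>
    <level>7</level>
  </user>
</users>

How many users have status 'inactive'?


Counting users with status='inactive':
  Nate (id=102) -> MATCH
Count: 1

ANSWER: 1


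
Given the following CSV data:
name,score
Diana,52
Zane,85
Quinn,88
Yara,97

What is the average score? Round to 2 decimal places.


Scores: 52, 85, 88, 97
Sum = 322
Count = 4
Average = 322 / 4 = 80.50

ANSWER: 80.50


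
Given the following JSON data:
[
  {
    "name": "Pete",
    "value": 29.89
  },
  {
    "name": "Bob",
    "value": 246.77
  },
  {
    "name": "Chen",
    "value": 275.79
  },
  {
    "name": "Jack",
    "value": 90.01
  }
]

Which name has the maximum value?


Comparing values:
  Pete: 29.89
  Bob: 246.77
  Chen: 275.79
  Jack: 90.01
Maximum: Chen (275.79)

ANSWER: Chen


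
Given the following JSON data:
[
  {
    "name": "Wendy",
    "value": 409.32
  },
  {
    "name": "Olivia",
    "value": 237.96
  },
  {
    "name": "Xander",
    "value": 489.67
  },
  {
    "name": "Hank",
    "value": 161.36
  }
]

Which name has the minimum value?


Comparing values:
  Wendy: 409.32
  Olivia: 237.96
  Xander: 489.67
  Hank: 161.36
Minimum: Hank (161.36)

ANSWER: Hank


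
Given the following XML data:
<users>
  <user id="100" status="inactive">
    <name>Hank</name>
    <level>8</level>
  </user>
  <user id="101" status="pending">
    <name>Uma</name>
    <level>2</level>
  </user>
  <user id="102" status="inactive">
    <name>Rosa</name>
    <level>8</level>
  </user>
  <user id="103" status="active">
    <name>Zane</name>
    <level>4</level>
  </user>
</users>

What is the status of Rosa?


Finding user with name = Rosa
user id="102" status="inactive"

ANSWER: inactive


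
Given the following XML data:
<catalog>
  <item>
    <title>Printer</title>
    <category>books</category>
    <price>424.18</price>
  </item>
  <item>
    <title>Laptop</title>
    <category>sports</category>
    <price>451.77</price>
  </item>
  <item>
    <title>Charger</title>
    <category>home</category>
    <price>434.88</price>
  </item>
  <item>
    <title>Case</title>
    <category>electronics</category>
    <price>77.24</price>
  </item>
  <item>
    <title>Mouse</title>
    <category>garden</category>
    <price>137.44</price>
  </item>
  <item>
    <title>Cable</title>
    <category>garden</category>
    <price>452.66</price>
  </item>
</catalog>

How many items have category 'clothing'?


Scanning <item> elements for <category>clothing</category>:
Count: 0

ANSWER: 0


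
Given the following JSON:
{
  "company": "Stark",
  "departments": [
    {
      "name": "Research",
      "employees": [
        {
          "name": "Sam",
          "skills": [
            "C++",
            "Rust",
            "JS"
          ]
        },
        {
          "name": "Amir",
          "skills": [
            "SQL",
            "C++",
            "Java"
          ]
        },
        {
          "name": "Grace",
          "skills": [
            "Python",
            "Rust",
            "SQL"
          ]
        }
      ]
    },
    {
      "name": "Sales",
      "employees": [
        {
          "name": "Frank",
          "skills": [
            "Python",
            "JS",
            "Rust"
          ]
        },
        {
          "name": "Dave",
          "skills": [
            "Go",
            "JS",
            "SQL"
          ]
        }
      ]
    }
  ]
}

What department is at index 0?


Path: departments[0].name
Value: Research

ANSWER: Research


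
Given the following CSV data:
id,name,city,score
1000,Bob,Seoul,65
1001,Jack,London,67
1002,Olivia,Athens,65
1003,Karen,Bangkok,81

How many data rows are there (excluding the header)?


Counting rows (excluding header):
Header: id,name,city,score
Data rows: 4

ANSWER: 4


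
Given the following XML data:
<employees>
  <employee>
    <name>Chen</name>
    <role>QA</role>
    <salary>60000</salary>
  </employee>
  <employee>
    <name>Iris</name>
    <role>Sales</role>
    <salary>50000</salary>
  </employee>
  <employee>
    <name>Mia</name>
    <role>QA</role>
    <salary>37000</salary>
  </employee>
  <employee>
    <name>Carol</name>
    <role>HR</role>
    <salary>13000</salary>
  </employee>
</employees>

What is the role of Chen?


Searching for <employee> with <name>Chen</name>
Found at position 1
<role>QA</role>

ANSWER: QA


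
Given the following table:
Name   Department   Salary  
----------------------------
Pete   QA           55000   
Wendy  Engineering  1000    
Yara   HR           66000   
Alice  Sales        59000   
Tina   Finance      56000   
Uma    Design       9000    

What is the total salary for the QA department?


QA department members:
  Pete: 55000
Total = 55000 = 55000

ANSWER: 55000


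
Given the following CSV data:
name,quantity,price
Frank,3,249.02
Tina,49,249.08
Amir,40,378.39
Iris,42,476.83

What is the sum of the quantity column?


Values in 'quantity' column:
  Row 1: 3
  Row 2: 49
  Row 3: 40
  Row 4: 42
Sum = 3 + 49 + 40 + 42 = 134

ANSWER: 134


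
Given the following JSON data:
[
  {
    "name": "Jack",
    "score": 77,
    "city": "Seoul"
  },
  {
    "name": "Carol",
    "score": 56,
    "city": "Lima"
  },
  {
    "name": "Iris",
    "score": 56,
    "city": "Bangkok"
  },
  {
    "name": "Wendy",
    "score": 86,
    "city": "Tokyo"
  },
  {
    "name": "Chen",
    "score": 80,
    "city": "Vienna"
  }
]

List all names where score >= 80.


Filtering records where score >= 80:
  Jack (score=77) -> no
  Carol (score=56) -> no
  Iris (score=56) -> no
  Wendy (score=86) -> YES
  Chen (score=80) -> YES


ANSWER: Wendy, Chen


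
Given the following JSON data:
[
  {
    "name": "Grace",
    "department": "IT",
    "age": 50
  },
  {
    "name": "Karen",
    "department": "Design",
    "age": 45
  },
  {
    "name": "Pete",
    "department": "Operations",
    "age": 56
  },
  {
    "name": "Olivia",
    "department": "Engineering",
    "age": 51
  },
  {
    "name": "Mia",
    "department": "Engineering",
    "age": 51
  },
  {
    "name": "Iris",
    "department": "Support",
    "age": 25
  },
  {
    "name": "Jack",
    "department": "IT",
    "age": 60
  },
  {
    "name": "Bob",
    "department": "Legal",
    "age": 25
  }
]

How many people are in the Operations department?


Scanning records for department = Operations
  Record 2: Pete
Count: 1

ANSWER: 1


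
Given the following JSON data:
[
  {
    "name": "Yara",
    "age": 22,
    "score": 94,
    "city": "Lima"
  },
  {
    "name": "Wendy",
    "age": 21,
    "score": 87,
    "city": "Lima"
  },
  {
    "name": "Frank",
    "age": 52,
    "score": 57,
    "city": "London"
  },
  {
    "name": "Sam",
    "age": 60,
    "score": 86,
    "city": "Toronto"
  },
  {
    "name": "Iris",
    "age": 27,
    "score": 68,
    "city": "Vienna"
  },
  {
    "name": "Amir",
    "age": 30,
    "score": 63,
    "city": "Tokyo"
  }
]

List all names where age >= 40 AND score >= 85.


Checking both conditions:
  Yara (age=22, score=94) -> no
  Wendy (age=21, score=87) -> no
  Frank (age=52, score=57) -> no
  Sam (age=60, score=86) -> YES
  Iris (age=27, score=68) -> no
  Amir (age=30, score=63) -> no


ANSWER: Sam


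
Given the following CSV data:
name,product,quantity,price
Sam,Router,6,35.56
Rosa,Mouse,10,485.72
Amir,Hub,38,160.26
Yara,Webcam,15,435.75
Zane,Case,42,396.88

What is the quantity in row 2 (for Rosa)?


Row 2: Rosa
Column 'quantity' = 10

ANSWER: 10


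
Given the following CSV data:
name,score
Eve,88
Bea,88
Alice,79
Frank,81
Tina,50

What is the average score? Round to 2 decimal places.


Scores: 88, 88, 79, 81, 50
Sum = 386
Count = 5
Average = 386 / 5 = 77.20

ANSWER: 77.20


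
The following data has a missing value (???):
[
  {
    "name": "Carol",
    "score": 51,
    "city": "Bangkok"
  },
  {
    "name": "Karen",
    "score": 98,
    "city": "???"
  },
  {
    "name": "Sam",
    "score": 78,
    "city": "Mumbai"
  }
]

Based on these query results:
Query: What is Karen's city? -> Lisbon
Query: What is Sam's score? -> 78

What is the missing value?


The missing value is Karen's city
From query: Karen's city = Lisbon

ANSWER: Lisbon


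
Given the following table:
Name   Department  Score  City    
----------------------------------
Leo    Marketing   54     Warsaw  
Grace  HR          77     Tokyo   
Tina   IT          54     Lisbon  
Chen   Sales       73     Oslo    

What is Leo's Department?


Row 1: Leo
Department = Marketing

ANSWER: Marketing


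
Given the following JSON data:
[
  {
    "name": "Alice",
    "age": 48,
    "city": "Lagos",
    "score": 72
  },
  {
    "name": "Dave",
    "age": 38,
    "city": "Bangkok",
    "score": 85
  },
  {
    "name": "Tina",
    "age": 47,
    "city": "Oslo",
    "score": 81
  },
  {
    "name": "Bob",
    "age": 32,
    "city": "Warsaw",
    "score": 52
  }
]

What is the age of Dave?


Looking up record where name = Dave
Record index: 1
Field 'age' = 38

ANSWER: 38


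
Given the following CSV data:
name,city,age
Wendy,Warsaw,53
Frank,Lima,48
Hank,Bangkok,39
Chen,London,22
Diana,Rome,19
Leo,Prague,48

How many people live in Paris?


Scanning city column for 'Paris':
Total matches: 0

ANSWER: 0


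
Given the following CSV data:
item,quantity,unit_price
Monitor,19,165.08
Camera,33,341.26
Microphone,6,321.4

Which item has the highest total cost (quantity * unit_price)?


Computing row totals:
  Monitor: 3136.52
  Camera: 11261.58
  Microphone: 1928.4
Maximum: Camera (11261.58)

ANSWER: Camera


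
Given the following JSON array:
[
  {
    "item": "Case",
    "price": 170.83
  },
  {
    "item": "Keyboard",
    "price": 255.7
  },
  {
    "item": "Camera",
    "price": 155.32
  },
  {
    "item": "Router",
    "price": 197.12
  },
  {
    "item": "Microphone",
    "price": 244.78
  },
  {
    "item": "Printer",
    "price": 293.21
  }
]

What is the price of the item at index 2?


Array index 2 -> Camera
price = 155.32

ANSWER: 155.32


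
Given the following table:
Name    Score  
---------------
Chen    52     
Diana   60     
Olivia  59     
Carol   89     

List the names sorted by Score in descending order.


Sorting by Score (descending):
  Carol: 89
  Diana: 60
  Olivia: 59
  Chen: 52


ANSWER: Carol, Diana, Olivia, Chen


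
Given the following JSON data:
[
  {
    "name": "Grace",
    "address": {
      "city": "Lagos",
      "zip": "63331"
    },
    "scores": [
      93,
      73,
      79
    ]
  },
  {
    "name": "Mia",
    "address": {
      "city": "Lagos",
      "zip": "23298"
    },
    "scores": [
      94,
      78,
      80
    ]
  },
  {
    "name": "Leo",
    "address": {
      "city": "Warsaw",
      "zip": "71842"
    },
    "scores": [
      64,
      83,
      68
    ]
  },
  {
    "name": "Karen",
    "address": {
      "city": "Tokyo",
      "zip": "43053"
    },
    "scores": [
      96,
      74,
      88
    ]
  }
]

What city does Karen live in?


Path: records[3].address.city
Value: Tokyo

ANSWER: Tokyo


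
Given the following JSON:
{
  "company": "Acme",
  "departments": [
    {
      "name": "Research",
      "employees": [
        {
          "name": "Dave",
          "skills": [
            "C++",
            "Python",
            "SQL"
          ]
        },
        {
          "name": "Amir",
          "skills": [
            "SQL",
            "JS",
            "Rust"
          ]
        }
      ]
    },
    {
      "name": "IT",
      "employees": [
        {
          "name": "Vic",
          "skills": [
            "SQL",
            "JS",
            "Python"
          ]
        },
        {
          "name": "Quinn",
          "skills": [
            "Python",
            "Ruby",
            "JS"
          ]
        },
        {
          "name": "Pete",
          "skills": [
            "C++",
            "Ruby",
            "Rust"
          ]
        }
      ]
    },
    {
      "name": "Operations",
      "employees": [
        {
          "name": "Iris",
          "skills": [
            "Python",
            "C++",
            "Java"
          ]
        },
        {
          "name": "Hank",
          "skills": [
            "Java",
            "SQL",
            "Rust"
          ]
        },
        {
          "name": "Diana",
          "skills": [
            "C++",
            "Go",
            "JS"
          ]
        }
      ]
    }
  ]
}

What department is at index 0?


Path: departments[0].name
Value: Research

ANSWER: Research


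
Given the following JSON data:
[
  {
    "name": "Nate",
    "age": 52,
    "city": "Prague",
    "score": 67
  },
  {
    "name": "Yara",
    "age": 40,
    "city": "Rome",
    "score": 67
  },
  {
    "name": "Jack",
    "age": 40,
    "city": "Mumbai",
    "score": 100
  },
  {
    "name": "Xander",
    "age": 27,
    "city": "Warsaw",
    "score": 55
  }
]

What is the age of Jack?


Looking up record where name = Jack
Record index: 2
Field 'age' = 40

ANSWER: 40


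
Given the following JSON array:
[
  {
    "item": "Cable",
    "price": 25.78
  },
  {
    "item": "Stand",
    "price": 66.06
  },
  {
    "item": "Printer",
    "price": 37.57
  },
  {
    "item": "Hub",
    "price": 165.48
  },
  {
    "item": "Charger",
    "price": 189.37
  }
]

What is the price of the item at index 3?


Array index 3 -> Hub
price = 165.48

ANSWER: 165.48


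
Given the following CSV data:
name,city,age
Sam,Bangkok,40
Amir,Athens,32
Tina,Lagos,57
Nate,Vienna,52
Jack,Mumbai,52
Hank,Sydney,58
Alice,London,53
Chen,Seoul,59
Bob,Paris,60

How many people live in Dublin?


Scanning city column for 'Dublin':
Total matches: 0

ANSWER: 0


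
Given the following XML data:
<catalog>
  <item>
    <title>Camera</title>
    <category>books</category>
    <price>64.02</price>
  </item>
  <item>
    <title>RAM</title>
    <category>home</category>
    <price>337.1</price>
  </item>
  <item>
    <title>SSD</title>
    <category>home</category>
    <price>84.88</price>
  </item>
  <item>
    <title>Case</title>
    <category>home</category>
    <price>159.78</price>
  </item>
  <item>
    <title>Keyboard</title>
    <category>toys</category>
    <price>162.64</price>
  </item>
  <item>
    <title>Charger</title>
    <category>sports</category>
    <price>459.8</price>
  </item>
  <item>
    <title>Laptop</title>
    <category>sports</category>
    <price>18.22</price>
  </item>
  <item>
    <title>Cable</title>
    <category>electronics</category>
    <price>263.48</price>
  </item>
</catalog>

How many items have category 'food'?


Scanning <item> elements for <category>food</category>:
Count: 0

ANSWER: 0


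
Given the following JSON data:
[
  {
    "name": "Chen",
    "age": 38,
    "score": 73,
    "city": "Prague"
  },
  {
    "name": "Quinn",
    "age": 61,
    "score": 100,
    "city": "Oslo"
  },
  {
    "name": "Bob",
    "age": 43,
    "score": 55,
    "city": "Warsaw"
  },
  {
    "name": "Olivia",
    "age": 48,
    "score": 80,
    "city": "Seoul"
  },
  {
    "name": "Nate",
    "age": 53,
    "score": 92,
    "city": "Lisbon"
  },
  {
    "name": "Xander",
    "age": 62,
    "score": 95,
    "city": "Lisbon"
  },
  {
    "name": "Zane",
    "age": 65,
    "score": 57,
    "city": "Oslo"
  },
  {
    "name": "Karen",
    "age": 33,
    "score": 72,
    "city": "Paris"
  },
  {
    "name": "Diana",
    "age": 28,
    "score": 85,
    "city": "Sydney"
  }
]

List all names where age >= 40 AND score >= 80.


Checking both conditions:
  Chen (age=38, score=73) -> no
  Quinn (age=61, score=100) -> YES
  Bob (age=43, score=55) -> no
  Olivia (age=48, score=80) -> YES
  Nate (age=53, score=92) -> YES
  Xander (age=62, score=95) -> YES
  Zane (age=65, score=57) -> no
  Karen (age=33, score=72) -> no
  Diana (age=28, score=85) -> no


ANSWER: Quinn, Olivia, Nate, Xander


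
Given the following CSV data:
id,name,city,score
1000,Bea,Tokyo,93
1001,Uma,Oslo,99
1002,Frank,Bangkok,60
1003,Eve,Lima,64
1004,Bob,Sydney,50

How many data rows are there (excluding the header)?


Counting rows (excluding header):
Header: id,name,city,score
Data rows: 5

ANSWER: 5


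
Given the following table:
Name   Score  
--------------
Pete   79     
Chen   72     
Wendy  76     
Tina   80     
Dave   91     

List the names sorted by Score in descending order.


Sorting by Score (descending):
  Dave: 91
  Tina: 80
  Pete: 79
  Wendy: 76
  Chen: 72


ANSWER: Dave, Tina, Pete, Wendy, Chen


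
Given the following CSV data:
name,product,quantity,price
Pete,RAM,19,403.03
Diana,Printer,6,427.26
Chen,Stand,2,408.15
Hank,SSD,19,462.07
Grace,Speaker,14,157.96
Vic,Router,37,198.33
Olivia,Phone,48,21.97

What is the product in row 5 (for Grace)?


Row 5: Grace
Column 'product' = Speaker

ANSWER: Speaker


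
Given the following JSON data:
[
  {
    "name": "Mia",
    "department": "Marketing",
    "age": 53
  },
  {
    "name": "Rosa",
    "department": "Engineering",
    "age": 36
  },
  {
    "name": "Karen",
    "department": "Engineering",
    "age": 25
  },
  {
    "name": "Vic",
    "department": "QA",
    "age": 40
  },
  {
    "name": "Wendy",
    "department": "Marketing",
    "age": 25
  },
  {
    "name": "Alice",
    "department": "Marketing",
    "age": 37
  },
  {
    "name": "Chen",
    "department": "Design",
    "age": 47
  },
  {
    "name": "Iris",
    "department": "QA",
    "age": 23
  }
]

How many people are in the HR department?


Scanning records for department = HR
  No matches found
Count: 0

ANSWER: 0


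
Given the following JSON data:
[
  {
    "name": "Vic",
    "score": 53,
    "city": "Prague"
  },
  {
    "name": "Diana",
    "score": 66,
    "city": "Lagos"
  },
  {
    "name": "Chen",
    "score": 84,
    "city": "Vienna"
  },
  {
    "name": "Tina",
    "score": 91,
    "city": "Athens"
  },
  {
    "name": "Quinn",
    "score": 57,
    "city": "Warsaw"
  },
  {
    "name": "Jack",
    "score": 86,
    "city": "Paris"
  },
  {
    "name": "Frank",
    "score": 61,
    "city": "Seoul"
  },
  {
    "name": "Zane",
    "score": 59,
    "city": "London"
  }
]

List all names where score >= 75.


Filtering records where score >= 75:
  Vic (score=53) -> no
  Diana (score=66) -> no
  Chen (score=84) -> YES
  Tina (score=91) -> YES
  Quinn (score=57) -> no
  Jack (score=86) -> YES
  Frank (score=61) -> no
  Zane (score=59) -> no


ANSWER: Chen, Tina, Jack


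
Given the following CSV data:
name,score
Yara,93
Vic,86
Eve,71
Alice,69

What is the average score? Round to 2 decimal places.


Scores: 93, 86, 71, 69
Sum = 319
Count = 4
Average = 319 / 4 = 79.75

ANSWER: 79.75


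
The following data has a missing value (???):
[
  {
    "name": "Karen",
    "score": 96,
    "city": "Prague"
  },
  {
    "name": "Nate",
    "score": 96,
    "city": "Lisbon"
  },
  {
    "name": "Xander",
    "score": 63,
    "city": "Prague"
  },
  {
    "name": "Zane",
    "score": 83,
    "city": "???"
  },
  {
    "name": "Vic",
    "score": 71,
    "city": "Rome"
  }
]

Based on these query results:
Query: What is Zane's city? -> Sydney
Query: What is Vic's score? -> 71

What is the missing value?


The missing value is Zane's city
From query: Zane's city = Sydney

ANSWER: Sydney


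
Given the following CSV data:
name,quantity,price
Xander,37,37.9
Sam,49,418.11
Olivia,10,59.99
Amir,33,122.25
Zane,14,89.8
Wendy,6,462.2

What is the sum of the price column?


Values in 'price' column:
  Row 1: 37.9
  Row 2: 418.11
  Row 3: 59.99
  Row 4: 122.25
  Row 5: 89.8
  Row 6: 462.2
Sum = 37.9 + 418.11 + 59.99 + 122.25 + 89.8 + 462.2 = 1190.25

ANSWER: 1190.25


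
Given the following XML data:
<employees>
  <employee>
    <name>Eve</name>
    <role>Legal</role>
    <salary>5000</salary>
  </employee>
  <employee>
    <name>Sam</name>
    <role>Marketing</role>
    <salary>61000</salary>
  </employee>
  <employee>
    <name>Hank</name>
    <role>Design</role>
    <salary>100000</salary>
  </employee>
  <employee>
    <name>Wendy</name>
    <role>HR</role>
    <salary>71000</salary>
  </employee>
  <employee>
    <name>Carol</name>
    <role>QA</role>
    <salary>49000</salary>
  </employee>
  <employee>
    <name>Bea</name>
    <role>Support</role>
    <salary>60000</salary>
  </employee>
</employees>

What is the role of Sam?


Searching for <employee> with <name>Sam</name>
Found at position 2
<role>Marketing</role>

ANSWER: Marketing


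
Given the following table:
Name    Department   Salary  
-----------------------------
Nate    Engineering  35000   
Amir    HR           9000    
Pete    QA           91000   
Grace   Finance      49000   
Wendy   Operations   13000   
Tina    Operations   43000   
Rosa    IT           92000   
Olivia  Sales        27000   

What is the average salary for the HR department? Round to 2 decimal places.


HR department members:
  Amir: 9000
Sum = 9000
Count = 1
Average = 9000 / 1 = 9000.00

ANSWER: 9000.00


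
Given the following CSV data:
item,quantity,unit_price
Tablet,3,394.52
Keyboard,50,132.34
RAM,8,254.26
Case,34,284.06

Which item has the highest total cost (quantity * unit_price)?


Computing row totals:
  Tablet: 1183.56
  Keyboard: 6617.0
  RAM: 2034.08
  Case: 9658.04
Maximum: Case (9658.04)

ANSWER: Case


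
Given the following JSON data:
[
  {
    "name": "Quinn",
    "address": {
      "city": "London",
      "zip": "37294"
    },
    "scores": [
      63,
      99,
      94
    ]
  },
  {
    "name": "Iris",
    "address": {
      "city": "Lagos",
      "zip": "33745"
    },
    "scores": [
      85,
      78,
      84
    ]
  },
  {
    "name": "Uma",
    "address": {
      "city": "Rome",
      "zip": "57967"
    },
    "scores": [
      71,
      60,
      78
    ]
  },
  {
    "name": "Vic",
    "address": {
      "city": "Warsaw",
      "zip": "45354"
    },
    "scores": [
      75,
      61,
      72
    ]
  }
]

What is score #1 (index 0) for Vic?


Path: records[3].scores[0]
Value: 75

ANSWER: 75


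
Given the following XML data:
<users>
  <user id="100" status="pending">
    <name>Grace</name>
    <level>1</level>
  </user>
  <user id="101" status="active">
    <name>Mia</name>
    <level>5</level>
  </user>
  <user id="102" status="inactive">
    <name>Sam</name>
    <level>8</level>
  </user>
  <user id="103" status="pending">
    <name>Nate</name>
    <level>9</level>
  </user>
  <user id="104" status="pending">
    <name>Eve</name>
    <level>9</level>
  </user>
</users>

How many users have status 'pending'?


Counting users with status='pending':
  Grace (id=100) -> MATCH
  Nate (id=103) -> MATCH
  Eve (id=104) -> MATCH
Count: 3

ANSWER: 3


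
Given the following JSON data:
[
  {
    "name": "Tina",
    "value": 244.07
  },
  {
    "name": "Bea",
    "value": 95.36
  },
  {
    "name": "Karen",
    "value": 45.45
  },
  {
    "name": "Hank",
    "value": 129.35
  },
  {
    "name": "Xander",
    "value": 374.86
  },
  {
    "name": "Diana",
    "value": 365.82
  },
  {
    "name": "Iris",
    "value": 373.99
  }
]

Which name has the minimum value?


Comparing values:
  Tina: 244.07
  Bea: 95.36
  Karen: 45.45
  Hank: 129.35
  Xander: 374.86
  Diana: 365.82
  Iris: 373.99
Minimum: Karen (45.45)

ANSWER: Karen


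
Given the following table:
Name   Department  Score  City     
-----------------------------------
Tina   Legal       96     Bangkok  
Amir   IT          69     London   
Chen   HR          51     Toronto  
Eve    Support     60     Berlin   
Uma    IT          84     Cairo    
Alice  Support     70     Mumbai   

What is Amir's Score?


Row 2: Amir
Score = 69

ANSWER: 69


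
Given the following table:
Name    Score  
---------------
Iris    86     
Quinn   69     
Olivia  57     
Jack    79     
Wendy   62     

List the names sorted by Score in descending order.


Sorting by Score (descending):
  Iris: 86
  Jack: 79
  Quinn: 69
  Wendy: 62
  Olivia: 57


ANSWER: Iris, Jack, Quinn, Wendy, Olivia


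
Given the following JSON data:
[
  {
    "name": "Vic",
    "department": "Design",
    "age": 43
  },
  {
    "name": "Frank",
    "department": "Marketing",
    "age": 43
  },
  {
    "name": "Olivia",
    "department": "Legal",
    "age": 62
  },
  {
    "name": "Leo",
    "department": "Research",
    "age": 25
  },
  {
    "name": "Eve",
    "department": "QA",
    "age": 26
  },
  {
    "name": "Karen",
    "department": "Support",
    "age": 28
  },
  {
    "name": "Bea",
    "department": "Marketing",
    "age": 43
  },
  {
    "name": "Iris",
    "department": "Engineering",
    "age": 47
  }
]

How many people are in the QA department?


Scanning records for department = QA
  Record 4: Eve
Count: 1

ANSWER: 1


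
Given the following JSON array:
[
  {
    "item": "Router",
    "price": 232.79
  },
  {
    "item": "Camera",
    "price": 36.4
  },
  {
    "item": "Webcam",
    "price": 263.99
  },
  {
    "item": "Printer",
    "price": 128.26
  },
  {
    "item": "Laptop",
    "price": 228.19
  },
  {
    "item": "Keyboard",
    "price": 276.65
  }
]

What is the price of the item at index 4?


Array index 4 -> Laptop
price = 228.19

ANSWER: 228.19


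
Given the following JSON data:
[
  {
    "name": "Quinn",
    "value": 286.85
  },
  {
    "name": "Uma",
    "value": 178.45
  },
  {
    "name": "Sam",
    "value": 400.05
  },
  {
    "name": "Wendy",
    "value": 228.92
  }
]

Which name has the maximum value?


Comparing values:
  Quinn: 286.85
  Uma: 178.45
  Sam: 400.05
  Wendy: 228.92
Maximum: Sam (400.05)

ANSWER: Sam


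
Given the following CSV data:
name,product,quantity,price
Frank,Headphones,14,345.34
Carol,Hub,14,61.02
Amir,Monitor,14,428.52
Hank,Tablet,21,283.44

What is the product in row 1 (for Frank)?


Row 1: Frank
Column 'product' = Headphones

ANSWER: Headphones


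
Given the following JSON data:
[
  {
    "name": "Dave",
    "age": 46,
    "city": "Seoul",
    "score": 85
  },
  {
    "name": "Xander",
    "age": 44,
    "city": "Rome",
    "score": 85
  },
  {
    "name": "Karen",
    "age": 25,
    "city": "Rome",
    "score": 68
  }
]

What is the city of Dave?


Looking up record where name = Dave
Record index: 0
Field 'city' = Seoul

ANSWER: Seoul


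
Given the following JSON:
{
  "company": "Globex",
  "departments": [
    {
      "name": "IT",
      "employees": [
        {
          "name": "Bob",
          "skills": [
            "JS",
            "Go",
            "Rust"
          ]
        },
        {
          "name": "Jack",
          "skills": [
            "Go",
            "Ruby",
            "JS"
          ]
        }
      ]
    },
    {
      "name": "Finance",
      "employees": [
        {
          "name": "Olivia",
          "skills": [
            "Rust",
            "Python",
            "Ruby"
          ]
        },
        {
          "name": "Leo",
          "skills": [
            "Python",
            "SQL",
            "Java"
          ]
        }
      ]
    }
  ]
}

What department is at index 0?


Path: departments[0].name
Value: IT

ANSWER: IT


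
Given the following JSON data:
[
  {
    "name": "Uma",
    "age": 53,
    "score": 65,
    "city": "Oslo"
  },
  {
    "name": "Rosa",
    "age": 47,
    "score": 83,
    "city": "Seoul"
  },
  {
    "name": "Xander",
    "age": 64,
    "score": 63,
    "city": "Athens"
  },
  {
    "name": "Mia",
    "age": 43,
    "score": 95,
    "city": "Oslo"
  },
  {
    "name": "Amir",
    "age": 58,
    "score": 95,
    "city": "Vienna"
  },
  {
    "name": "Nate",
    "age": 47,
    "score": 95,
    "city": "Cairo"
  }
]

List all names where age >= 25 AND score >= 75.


Checking both conditions:
  Uma (age=53, score=65) -> no
  Rosa (age=47, score=83) -> YES
  Xander (age=64, score=63) -> no
  Mia (age=43, score=95) -> YES
  Amir (age=58, score=95) -> YES
  Nate (age=47, score=95) -> YES


ANSWER: Rosa, Mia, Amir, Nate


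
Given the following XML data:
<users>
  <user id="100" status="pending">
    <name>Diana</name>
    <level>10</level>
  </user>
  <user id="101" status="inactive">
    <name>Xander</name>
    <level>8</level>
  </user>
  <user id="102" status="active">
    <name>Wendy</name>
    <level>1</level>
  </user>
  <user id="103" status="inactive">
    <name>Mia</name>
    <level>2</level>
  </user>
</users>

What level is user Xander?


Finding user: Xander
<level>8</level>

ANSWER: 8


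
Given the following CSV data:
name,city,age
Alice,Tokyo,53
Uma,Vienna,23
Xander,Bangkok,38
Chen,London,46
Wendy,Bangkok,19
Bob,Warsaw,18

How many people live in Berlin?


Scanning city column for 'Berlin':
Total matches: 0

ANSWER: 0


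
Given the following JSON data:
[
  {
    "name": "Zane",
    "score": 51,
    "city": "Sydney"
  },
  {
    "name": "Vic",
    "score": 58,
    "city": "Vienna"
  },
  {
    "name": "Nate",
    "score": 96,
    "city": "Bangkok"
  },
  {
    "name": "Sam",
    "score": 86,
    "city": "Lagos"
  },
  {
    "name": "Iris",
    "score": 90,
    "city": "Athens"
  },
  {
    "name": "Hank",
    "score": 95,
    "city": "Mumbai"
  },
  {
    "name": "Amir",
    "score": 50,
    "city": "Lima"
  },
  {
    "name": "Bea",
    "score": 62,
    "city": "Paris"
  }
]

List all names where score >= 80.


Filtering records where score >= 80:
  Zane (score=51) -> no
  Vic (score=58) -> no
  Nate (score=96) -> YES
  Sam (score=86) -> YES
  Iris (score=90) -> YES
  Hank (score=95) -> YES
  Amir (score=50) -> no
  Bea (score=62) -> no


ANSWER: Nate, Sam, Iris, Hank


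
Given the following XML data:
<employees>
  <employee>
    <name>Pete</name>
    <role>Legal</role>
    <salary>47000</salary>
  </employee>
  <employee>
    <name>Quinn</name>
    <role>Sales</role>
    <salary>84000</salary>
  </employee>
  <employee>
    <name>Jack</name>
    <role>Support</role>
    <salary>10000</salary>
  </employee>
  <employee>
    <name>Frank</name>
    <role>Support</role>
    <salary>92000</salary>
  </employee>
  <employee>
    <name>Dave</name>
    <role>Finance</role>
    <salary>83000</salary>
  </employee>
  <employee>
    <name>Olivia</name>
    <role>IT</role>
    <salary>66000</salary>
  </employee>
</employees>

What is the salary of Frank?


Searching for <employee> with <name>Frank</name>
Found at position 4
<salary>92000</salary>

ANSWER: 92000


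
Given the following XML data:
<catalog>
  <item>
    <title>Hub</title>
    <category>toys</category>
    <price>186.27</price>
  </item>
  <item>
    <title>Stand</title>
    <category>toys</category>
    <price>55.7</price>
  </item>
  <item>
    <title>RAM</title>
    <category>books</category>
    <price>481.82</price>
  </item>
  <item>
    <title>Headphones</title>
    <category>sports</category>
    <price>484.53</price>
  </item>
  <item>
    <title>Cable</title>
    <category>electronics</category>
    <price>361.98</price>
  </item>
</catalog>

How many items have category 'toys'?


Scanning <item> elements for <category>toys</category>:
  Item 1: Hub -> MATCH
  Item 2: Stand -> MATCH
Count: 2

ANSWER: 2


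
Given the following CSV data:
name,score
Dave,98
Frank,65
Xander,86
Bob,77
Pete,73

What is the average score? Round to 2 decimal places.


Scores: 98, 65, 86, 77, 73
Sum = 399
Count = 5
Average = 399 / 5 = 79.80

ANSWER: 79.80


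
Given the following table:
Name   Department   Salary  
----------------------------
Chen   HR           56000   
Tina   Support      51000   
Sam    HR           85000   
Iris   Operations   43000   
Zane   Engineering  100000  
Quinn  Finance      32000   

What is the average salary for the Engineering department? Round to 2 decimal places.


Engineering department members:
  Zane: 100000
Sum = 100000
Count = 1
Average = 100000 / 1 = 100000.00

ANSWER: 100000.00
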